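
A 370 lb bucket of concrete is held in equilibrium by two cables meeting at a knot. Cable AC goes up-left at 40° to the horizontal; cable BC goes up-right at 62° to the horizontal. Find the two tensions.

ΣF_x = 0: −T_AC·cos40° + T_BC·cos62° = 0 → T_BC = 1.63172·T_AC.
ΣF_y = 0: T_AC·sin40° + T_BC·sin62° = 370.
Substitute: T_AC·(0.642788 + 1.63172·0.882948) = 370 → T_AC = 177.585 ≈ 177.6 lb.
Then T_BC = 1.63172 × 177.585 = 289.8 lb.

T_AC = 177.6 lb, T_BC = 289.8 lb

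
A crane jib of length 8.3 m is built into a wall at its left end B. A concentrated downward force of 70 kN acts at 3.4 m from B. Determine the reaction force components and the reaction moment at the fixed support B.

ΣF_x = 0: B_x = 0.
ΣF_y = 0: B_y − 70 = 0 → B_y = 70.00 kN.
ΣM about B: M_B − 70·3.4 = 0 → M_B = 238.0 kN·m.

B_x = 0, B_y = 70.00 kN, M_B = 238.0 kN·m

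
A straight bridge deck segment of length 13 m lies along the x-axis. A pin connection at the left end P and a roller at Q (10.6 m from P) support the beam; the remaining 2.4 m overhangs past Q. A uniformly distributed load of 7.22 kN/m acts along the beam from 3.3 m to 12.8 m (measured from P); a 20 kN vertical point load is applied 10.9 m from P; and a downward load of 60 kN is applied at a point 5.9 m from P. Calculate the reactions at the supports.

Resultant of the distributed load: 7.22 × 9.5 = 68.59 kN at 8.05 m from P.
Moments about P: Q_y·10.6 − (7.22·9.5)·8.05 − 20·10.9 − 60·5.9 = 0 → Q_y = 1124.1495/10.6 = 106.052 ≈ 106.1 kN.
ΣF_y = 0: P_y + 106.052 − 7.22·9.5 − 20 − 60 = 0 → P_y = 42.54 kN.
ΣF_x = 0: no horizontal applied forces, so P_x = 0.

P_x = 0, P_y = 42.54 kN, Q_y = 106.1 kN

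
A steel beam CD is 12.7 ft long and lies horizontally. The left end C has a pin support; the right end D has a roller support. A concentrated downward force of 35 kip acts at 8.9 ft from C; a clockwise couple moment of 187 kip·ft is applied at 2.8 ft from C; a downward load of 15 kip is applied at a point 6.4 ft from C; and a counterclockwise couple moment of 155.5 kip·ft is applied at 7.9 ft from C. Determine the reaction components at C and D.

Taking moments about C: D_y·12.7 − 35·8.9 − 187 − 15·6.4 + 155.5 = 0 → D_y = 439/12.7 = 34.5669 ≈ 34.57 kip.
ΣF_y = 0: C_y + 34.5669 − 35 − 15 = 0 → C_y = 15.43 kip.
ΣF_x = 0: no horizontal applied forces, so C_x = 0.

C_x = 0, C_y = 15.43 kip, D_y = 34.57 kip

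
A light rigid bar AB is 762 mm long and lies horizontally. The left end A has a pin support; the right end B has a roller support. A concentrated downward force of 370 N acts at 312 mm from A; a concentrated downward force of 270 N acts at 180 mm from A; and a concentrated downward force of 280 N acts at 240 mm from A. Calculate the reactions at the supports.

A_x = 0, A_y = 616.5 N, B_y = 303.5 N

Taking moments about A: B_y·762 − 370·312 − 270·180 − 280·240 = 0 → B_y = 231240/762 = 303.465 ≈ 303.5 N.
ΣF_y = 0: A_y + 303.465 − 370 − 270 − 280 = 0 → A_y = 616.5 N.
ΣF_x = 0: no horizontal applied forces, so A_x = 0.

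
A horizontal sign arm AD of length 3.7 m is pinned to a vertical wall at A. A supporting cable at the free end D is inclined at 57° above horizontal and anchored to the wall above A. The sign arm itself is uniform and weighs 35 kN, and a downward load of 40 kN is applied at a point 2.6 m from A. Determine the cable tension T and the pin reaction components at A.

ΣM about A: T·sin57°·3.7 − 35·1.85 − 40·2.6 = 0 → T = 168.75/(3.7·0.838671) = 54.3814 ≈ 54.38 kN.
ΣF_x = 0: A_x − T·cos57° = 0 → A_x = 54.3814 × 0.544639 = 29.62 kN.
ΣF_y = 0: A_y + T·sin57° − 35 − 40 = 0 → A_y = 75 − 54.3814 × 0.838671 = 29.39 kN.

T = 54.38 kN, A_x = 29.62 kN, A_y = 29.39 kN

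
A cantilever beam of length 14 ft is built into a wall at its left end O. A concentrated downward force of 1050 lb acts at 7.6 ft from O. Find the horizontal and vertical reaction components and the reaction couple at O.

O_x = 0, O_y = 1050 lb, M_O = 7980 lb·ft

ΣF_x = 0: O_x = 0.
ΣF_y = 0: O_y − 1050 = 0 → O_y = 1050 lb.
ΣM about O: M_O − 1050·7.6 = 0 → M_O = 7980 lb·ft.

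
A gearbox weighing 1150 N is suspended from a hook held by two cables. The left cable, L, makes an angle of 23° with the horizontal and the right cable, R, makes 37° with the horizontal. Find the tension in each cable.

T_L = 1061 N, T_R = 1222 N

ΣF_x = 0: −T_L·cos23° + T_R·cos37° = 0 → T_R = 1.1526·T_L.
ΣF_y = 0: T_L·sin23° + T_R·sin37° = 1150.
Substitute: T_L·(0.390731 + 1.1526·0.601815) = 1150 → T_L = 1060.51 ≈ 1061 N.
Then T_R = 1.1526 × 1060.51 = 1222 N.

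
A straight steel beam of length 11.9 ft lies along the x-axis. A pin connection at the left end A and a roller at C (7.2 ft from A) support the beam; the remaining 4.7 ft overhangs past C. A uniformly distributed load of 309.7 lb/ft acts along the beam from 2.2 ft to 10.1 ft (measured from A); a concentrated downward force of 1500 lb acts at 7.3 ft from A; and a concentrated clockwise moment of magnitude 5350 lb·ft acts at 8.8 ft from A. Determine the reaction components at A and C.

Resultant of the distributed load: 309.7 × 7.9 = 2446.63 lb at 6.15 ft from A.
Taking moments about A: C_y·7.2 − (309.7·7.9)·6.15 − 1500·7.3 − 5350 = 0 → C_y = 31346.7745/7.2 = 4353.72 ≈ 4354 lb.
ΣF_y = 0: A_y + 4353.72 − 309.7·7.9 − 1500 = 0 → A_y = -407.1 lb.
ΣF_x = 0: no horizontal applied forces, so A_x = 0.

A_x = 0, A_y = -407.1 lb, C_y = 4354 lb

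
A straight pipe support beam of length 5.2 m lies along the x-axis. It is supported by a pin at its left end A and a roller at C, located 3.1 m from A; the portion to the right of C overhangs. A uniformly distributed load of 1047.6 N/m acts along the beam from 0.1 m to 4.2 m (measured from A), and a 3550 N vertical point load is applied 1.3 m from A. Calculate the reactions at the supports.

Resultant of the distributed load: 1047.6 × 4.1 = 4295.16 N at 2.15 m from A.
Moments about A: C_y·3.1 − (1047.6·4.1)·2.15 − 3550·1.3 = 0 → C_y = 13849.594/3.1 = 4467.61 ≈ 4468 N.
ΣF_y = 0: A_y + 4467.61 − 1047.6·4.1 − 3550 = 0 → A_y = 3378 N.
ΣF_x = 0: no horizontal applied forces, so A_x = 0.

A_x = 0, A_y = 3378 N, C_y = 4468 N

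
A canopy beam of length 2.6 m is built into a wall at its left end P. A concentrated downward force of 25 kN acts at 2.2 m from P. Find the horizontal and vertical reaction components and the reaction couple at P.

ΣF_x = 0: P_x = 0.
ΣF_y = 0: P_y − 25 = 0 → P_y = 25.00 kN.
ΣM about P: M_P − 25·2.2 = 0 → M_P = 55.00 kN·m.

P_x = 0, P_y = 25.00 kN, M_P = 55.00 kN·m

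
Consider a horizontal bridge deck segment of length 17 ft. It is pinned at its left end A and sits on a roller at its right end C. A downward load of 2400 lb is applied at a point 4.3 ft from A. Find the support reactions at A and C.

A_x = 0, A_y = 1793 lb, C_y = 607.1 lb

Moments about A: C_y·17 − 2400·4.3 = 0 → C_y = 10320/17 = 607.059 ≈ 607.1 lb.
ΣF_y = 0: A_y + 607.059 − 2400 = 0 → A_y = 1793 lb.
ΣF_x = 0: no horizontal applied forces, so A_x = 0.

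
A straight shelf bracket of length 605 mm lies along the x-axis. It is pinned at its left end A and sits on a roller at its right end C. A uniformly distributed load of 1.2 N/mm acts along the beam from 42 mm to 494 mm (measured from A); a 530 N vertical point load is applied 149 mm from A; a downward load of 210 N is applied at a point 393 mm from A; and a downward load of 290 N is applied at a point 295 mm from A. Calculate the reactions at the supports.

Resultant of the distributed load: 1.2 × 452 = 542.4 N at 268 mm from A.
Taking moments about A: C_y·605 − (1.2·452)·268 − 530·149 − 210·393 − 290·295 = 0 → C_y = 392413.2/605 = 648.617 ≈ 648.6 N.
ΣF_y = 0: A_y + 648.617 − 1.2·452 − 530 − 210 − 290 = 0 → A_y = 923.8 N.
ΣF_x = 0: no horizontal applied forces, so A_x = 0.

A_x = 0, A_y = 923.8 N, C_y = 648.6 N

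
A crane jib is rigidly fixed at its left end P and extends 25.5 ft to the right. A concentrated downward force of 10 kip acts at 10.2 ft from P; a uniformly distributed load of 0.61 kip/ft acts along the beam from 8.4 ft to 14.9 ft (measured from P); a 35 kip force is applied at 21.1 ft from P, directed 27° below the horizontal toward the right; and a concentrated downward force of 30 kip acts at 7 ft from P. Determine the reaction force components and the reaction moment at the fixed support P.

Resultant of the distributed load: 0.61 × 6.5 = 3.965 kip at 11.65 ft from P.
ΣF_x = 0: P_x + 35·cos27° = 0 → P_x = -31.19 kip.
ΣF_y = 0: P_y − 10 − 0.61·6.5 − 35·sin27° − 30 = 0 → P_y = 59.85 kip.
ΣM about P: M_P − 10·10.2 − (0.61·6.5)·11.65 − 35·sin27°·21.1 − 30·7 = 0 → M_P = 693.5 kip·ft.

P_x = -31.19 kip, P_y = 59.85 kip, M_P = 693.5 kip·ft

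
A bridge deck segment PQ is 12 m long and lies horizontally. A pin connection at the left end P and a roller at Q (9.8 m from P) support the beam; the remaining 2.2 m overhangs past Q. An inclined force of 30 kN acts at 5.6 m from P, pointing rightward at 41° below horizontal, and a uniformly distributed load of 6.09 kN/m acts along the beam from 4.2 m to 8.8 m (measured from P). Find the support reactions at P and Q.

Resultant of the distributed load: 6.09 × 4.6 = 28.014 kN at 6.5 m from P.
ΣM about P: Q_y·9.8 − 30·sin41°·5.6 − (6.09·4.6)·6.5 = 0 → Q_y = 292.309/9.8 = 29.8274 ≈ 29.83 kN.
ΣF_y = 0: P_y + 29.8274 − 30·sin41° − 6.09·4.6 = 0 → P_y = 17.87 kN.
ΣF_x = 0: P_x + 30·cos41° = 0 → P_x = -22.64 kN.

P_x = -22.64 kN, P_y = 17.87 kN, Q_y = 29.83 kN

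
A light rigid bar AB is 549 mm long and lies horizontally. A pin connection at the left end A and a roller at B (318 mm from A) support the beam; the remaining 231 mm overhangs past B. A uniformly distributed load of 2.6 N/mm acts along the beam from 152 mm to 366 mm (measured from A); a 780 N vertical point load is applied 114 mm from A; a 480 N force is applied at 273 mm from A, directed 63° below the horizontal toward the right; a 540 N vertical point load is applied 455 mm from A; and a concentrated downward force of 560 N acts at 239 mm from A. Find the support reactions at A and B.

A_x = -217.9 N, A_y = 570.6 N, B_y = 2293 N

Resultant of the distributed load: 2.6 × 214 = 556.4 N at 259 mm from A.
Moments about A: B_y·318 − (2.6·214)·259 − 780·114 − 480·sin63°·273 − 540·455 − 560·239 = 0 → B_y = 729325/318 = 2293.47 ≈ 2293 N.
ΣF_y = 0: A_y + 2293.47 − 2.6·214 − 780 − 480·sin63° − 540 − 560 = 0 → A_y = 570.6 N.
ΣF_x = 0: A_x + 480·cos63° = 0 → A_x = -217.9 N.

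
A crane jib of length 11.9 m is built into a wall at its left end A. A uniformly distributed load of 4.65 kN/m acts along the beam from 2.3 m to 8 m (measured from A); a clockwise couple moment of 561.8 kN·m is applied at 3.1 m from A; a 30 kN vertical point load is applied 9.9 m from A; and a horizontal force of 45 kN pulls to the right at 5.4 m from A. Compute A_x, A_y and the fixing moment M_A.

A_x = -45.00 kN, A_y = 56.51 kN, M_A = 995.3 kN·m

Resultant of the distributed load: 4.65 × 5.7 = 26.505 kN at 5.15 m from A.
ΣF_x = 0: A_x + 45 = 0 → A_x = -45.00 kN.
ΣF_y = 0: A_y − 4.65·5.7 − 30 = 0 → A_y = 56.51 kN.
ΣM about A: M_A − (4.65·5.7)·5.15 − 561.8 − 30·9.9 = 0 → M_A = 995.3 kN·m.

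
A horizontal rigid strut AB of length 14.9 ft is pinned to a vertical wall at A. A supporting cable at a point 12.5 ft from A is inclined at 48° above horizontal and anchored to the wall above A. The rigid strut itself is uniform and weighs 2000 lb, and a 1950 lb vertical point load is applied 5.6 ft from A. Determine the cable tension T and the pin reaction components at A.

T = 2780 lb, A_x = 1860 lb, A_y = 1884 lb

ΣM about A: T·sin48°·12.5 − 2000·7.45 − 1950·5.6 = 0 → T = 25820/(12.5·0.743145) = 2779.54 ≈ 2780 lb.
ΣF_x = 0: A_x − T·cos48° = 0 → A_x = 2779.54 × 0.669131 = 1860 lb.
ΣF_y = 0: A_y + T·sin48° − 2000 − 1950 = 0 → A_y = 3950 − 2779.54 × 0.743145 = 1884 lb.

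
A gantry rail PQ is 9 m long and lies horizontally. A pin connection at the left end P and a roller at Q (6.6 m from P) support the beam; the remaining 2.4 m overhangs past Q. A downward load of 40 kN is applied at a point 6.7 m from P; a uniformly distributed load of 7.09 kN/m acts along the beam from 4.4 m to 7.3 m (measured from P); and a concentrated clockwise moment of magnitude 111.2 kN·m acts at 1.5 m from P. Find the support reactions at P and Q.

P_x = 0, P_y = -15.12 kN, Q_y = 75.68 kN

Resultant of the distributed load: 7.09 × 2.9 = 20.561 kN at 5.85 m from P.
Taking moments about P: Q_y·6.6 − 40·6.7 − (7.09·2.9)·5.85 − 111.2 = 0 → Q_y = 499.48185/6.6 = 75.6791 ≈ 75.68 kN.
ΣF_y = 0: P_y + 75.6791 − 40 − 7.09·2.9 = 0 → P_y = -15.12 kN.
ΣF_x = 0: no horizontal applied forces, so P_x = 0.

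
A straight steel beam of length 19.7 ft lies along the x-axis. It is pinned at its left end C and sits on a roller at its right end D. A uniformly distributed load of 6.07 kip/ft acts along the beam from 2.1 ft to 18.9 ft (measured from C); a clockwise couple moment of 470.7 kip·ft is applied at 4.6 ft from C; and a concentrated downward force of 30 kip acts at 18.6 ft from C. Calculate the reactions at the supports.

Resultant of the distributed load: 6.07 × 16.8 = 101.976 kip at 10.5 ft from C.
Taking moments about C: D_y·19.7 − (6.07·16.8)·10.5 − 470.7 − 30·18.6 = 0 → D_y = 2099.448/19.7 = 106.571 ≈ 106.6 kip.
ΣF_y = 0: C_y + 106.571 − 6.07·16.8 − 30 = 0 → C_y = 25.41 kip.
ΣF_x = 0: no horizontal applied forces, so C_x = 0.

C_x = 0, C_y = 25.41 kip, D_y = 106.6 kip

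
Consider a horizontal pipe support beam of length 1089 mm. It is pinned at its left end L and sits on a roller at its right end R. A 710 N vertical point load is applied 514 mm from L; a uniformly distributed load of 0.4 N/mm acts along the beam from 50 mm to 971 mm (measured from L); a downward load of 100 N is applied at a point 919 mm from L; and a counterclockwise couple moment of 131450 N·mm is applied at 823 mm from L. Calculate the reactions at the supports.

L_x = 0, L_y = 706.9 N, R_y = 471.5 N

Resultant of the distributed load: 0.4 × 921 = 368.4 N at 510.5 mm from L.
ΣM about L: R_y·1089 − 710·514 − (0.4·921)·510.5 − 100·919 + 131450 = 0 → R_y = 513458.2/1089 = 471.495 ≈ 471.5 N.
ΣF_y = 0: L_y + 471.495 − 710 − 0.4·921 − 100 = 0 → L_y = 706.9 N.
ΣF_x = 0: no horizontal applied forces, so L_x = 0.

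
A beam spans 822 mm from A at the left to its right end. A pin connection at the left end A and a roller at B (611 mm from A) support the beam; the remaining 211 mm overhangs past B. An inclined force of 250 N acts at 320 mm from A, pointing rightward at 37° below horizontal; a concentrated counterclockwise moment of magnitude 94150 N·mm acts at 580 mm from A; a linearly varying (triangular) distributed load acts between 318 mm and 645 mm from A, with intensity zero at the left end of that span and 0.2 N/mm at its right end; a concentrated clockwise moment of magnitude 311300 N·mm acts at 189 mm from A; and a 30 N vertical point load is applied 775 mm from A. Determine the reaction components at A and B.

Resultant of the triangular load: ½ × 0.2 × 327 = 32.7 N, acting at 536 mm from A (one-third of the span from the peak).
Taking moments about A: B_y·611 − 250·sin37°·320 + 94150 − (½·0.2·327)·536 − 311300 − 30·775 = 0 → B_y = 306072/611 = 500.936 ≈ 500.9 N.
ΣF_y = 0: A_y + 500.936 − 250·sin37° − ½·0.2·327 − 30 = 0 → A_y = -287.8 N.
ΣF_x = 0: A_x + 250·cos37° = 0 → A_x = -199.7 N.

A_x = -199.7 N, A_y = -287.8 N, B_y = 500.9 N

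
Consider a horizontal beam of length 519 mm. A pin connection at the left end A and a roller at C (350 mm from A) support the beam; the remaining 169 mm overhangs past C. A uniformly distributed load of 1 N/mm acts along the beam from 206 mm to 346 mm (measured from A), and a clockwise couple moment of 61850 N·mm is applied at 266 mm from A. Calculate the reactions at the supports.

Resultant of the distributed load: 1 × 140 = 140 N at 276 mm from A.
Taking moments about A: C_y·350 − (1·140)·276 − 61850 = 0 → C_y = 100490/350 = 287.114 ≈ 287.1 N.
ΣF_y = 0: A_y + 287.114 − 1·140 = 0 → A_y = -147.1 N.
ΣF_x = 0: no horizontal applied forces, so A_x = 0.

A_x = 0, A_y = -147.1 N, C_y = 287.1 N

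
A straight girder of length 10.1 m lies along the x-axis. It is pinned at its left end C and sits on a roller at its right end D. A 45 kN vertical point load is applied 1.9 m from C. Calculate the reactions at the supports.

ΣM about C: D_y·10.1 − 45·1.9 = 0 → D_y = 85.5/10.1 = 8.46535 ≈ 8.465 kN.
ΣF_y = 0: C_y + 8.46535 − 45 = 0 → C_y = 36.53 kN.
ΣF_x = 0: no horizontal applied forces, so C_x = 0.

C_x = 0, C_y = 36.53 kN, D_y = 8.465 kN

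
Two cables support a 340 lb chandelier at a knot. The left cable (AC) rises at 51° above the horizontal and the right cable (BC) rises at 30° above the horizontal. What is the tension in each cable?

ΣF_x = 0: −T_AC·cos51° + T_BC·cos30° = 0 → T_BC = 0.726677·T_AC.
ΣF_y = 0: T_AC·sin51° + T_BC·sin30° = 340.
Substitute: T_AC·(0.777146 + 0.726677·0.5) = 340 → T_AC = 298.119 ≈ 298.1 lb.
Then T_BC = 0.726677 × 298.119 = 216.6 lb.

T_AC = 298.1 lb, T_BC = 216.6 lb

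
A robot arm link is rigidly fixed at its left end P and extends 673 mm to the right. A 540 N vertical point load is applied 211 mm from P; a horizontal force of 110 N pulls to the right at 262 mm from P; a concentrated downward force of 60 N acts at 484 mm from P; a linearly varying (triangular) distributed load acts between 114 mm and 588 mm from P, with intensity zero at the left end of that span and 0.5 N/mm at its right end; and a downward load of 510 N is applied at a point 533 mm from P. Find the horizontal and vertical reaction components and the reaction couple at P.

Resultant of the triangular load: ½ × 0.5 × 474 = 118.5 N, acting at 430 mm from P (one-third of the span from the peak).
ΣF_x = 0: P_x + 110 = 0 → P_x = -110.0 N.
ΣF_y = 0: P_y − 540 − 60 − ½·0.5·474 − 510 = 0 → P_y = 1228 N.
ΣM about P: M_P − 540·211 − 60·484 − (½·0.5·474)·430 − 510·533 = 0 → M_P = 465800 N·mm.

P_x = -110.0 N, P_y = 1228 N, M_P = 465800 N·mm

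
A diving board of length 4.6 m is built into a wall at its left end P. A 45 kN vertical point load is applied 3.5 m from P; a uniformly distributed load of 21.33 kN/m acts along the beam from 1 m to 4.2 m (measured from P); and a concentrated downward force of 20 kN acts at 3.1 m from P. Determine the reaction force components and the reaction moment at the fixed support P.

Resultant of the distributed load: 21.33 × 3.2 = 68.256 kN at 2.6 m from P.
ΣF_x = 0: P_x = 0.
ΣF_y = 0: P_y − 45 − 21.33·3.2 − 20 = 0 → P_y = 133.3 kN.
ΣM about P: M_P − 45·3.5 − (21.33·3.2)·2.6 − 20·3.1 = 0 → M_P = 397.0 kN·m.

P_x = 0, P_y = 133.3 kN, M_P = 397.0 kN·m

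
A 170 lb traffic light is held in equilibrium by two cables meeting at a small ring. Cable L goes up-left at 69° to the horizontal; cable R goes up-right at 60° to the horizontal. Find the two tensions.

ΣF_x = 0: −T_L·cos69° + T_R·cos60° = 0 → T_R = 0.716736·T_L.
ΣF_y = 0: T_L·sin69° + T_R·sin60° = 170.
Substitute: T_L·(0.93358 + 0.716736·0.866025) = 170 → T_L = 109.375 ≈ 109.4 lb.
Then T_R = 0.716736 × 109.375 = 78.39 lb.

T_L = 109.4 lb, T_R = 78.39 lb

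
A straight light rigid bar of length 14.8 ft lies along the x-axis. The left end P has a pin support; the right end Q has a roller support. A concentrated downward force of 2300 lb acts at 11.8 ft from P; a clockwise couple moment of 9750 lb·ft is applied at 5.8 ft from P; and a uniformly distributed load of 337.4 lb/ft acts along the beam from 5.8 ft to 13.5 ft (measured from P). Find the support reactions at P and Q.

Resultant of the distributed load: 337.4 × 7.7 = 2597.98 lb at 9.65 ft from P.
Moments about P: Q_y·14.8 − 2300·11.8 − 9750 − (337.4·7.7)·9.65 = 0 → Q_y = 61960.507/14.8 = 4186.52 ≈ 4187 lb.
ΣF_y = 0: P_y + 4186.52 − 2300 − 337.4·7.7 = 0 → P_y = 711.5 lb.
ΣF_x = 0: no horizontal applied forces, so P_x = 0.

P_x = 0, P_y = 711.5 lb, Q_y = 4187 lb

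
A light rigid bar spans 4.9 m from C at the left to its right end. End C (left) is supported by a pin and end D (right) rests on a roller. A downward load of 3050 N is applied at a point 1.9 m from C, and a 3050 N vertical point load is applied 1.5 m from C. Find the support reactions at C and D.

Moments about C: D_y·4.9 − 3050·1.9 − 3050·1.5 = 0 → D_y = 10370/4.9 = 2116.33 ≈ 2116 N.
ΣF_y = 0: C_y + 2116.33 − 3050 − 3050 = 0 → C_y = 3984 N.
ΣF_x = 0: no horizontal applied forces, so C_x = 0.

C_x = 0, C_y = 3984 N, D_y = 2116 N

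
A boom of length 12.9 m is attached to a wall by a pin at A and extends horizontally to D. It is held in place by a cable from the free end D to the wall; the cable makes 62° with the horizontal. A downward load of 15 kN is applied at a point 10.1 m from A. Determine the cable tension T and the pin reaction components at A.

T = 13.30 kN, A_x = 6.244 kN, A_y = 3.256 kN

ΣM about A: T·sin62°·12.9 − 15·10.1 = 0 → T = 151.5/(12.9·0.882948) = 13.3011 ≈ 13.30 kN.
ΣF_x = 0: A_x − T·cos62° = 0 → A_x = 13.3011 × 0.469472 = 6.244 kN.
ΣF_y = 0: A_y + T·sin62° − 15 = 0 → A_y = 15 − 13.3011 × 0.882948 = 3.256 kN.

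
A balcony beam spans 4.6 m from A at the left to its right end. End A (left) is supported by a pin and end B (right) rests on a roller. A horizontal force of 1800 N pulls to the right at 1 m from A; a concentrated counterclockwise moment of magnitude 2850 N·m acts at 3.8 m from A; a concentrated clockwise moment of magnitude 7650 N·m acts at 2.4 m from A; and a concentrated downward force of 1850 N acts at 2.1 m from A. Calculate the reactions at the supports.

A_x = -1800 N, A_y = -38.04 N, B_y = 1888 N

ΣM about A: B_y·4.6 + 2850 − 7650 − 1850·2.1 = 0 → B_y = 8685/4.6 = 1888.04 ≈ 1888 N.
ΣF_y = 0: A_y + 1888.04 − 1850 = 0 → A_y = -38.04 N.
ΣF_x = 0: A_x + 1800 = 0 → A_x = -1800 N.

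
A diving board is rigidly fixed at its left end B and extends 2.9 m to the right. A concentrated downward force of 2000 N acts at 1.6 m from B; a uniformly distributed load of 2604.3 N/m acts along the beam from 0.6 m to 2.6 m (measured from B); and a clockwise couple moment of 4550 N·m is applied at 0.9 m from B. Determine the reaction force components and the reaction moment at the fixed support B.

B_x = 0, B_y = 7209 N, M_B = 16080 N·m

Resultant of the distributed load: 2604.3 × 2 = 5208.6 N at 1.6 m from B.
ΣF_x = 0: B_x = 0.
ΣF_y = 0: B_y − 2000 − 2604.3·2 = 0 → B_y = 7209 N.
ΣM about B: M_B − 2000·1.6 − (2604.3·2)·1.6 − 4550 = 0 → M_B = 16080 N·m.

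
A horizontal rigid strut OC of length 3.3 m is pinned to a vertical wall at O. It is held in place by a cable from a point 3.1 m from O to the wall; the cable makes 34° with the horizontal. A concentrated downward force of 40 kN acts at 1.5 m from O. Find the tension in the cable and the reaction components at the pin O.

ΣM about O: T·sin34°·3.1 − 40·1.5 = 0 → T = 60/(3.1·0.559193) = 34.6121 ≈ 34.61 kN.
ΣF_x = 0: O_x − T·cos34° = 0 → O_x = 34.6121 × 0.829038 = 28.69 kN.
ΣF_y = 0: O_y + T·sin34° − 40 = 0 → O_y = 40 − 34.6121 × 0.559193 = 20.65 kN.

T = 34.61 kN, O_x = 28.69 kN, O_y = 20.65 kN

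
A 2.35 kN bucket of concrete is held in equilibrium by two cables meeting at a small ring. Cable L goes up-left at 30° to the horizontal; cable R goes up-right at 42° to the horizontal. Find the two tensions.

T_L = 1.836 kN, T_R = 2.140 kN

ΣF_x = 0: −T_L·cos30° + T_R·cos42° = 0 → T_R = 1.16535·T_L.
ΣF_y = 0: T_L·sin30° + T_R·sin42° = 2.35.
Substitute: T_L·(0.5 + 1.16535·0.669131) = 2.35 → T_L = 1.83626 ≈ 1.836 kN.
Then T_R = 1.16535 × 1.83626 = 2.140 kN.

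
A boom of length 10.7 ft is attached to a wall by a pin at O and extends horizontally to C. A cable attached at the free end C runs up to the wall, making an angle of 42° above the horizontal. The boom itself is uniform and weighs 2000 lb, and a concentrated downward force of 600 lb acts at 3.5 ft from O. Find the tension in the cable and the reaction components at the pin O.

T = 1788 lb, O_x = 1329 lb, O_y = 1404 lb

ΣM about O: T·sin42°·10.7 − 2000·5.35 − 600·3.5 = 0 → T = 12800/(10.7·0.669131) = 1787.78 ≈ 1788 lb.
ΣF_x = 0: O_x − T·cos42° = 0 → O_x = 1787.78 × 0.743145 = 1329 lb.
ΣF_y = 0: O_y + T·sin42° − 2000 − 600 = 0 → O_y = 2600 − 1787.78 × 0.669131 = 1404 lb.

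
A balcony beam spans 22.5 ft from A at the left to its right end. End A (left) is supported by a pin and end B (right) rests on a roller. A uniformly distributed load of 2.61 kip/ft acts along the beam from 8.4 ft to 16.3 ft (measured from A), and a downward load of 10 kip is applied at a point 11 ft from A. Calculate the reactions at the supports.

A_x = 0, A_y = 14.41 kip, B_y = 16.21 kip

Resultant of the distributed load: 2.61 × 7.9 = 20.619 kip at 12.35 ft from A.
Taking moments about A: B_y·22.5 − (2.61·7.9)·12.35 − 10·11 = 0 → B_y = 364.64465/22.5 = 16.2064 ≈ 16.21 kip.
ΣF_y = 0: A_y + 16.2064 − 2.61·7.9 − 10 = 0 → A_y = 14.41 kip.
ΣF_x = 0: no horizontal applied forces, so A_x = 0.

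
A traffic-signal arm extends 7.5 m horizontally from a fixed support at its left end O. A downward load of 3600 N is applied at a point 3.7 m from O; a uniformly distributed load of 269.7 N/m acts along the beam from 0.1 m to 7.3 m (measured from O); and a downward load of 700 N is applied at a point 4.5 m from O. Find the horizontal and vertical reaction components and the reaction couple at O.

O_x = 0, O_y = 6242 N, M_O = 23650 N·m

Resultant of the distributed load: 269.7 × 7.2 = 1941.84 N at 3.7 m from O.
ΣF_x = 0: O_x = 0.
ΣF_y = 0: O_y − 3600 − 269.7·7.2 − 700 = 0 → O_y = 6242 N.
ΣM about O: M_O − 3600·3.7 − (269.7·7.2)·3.7 − 700·4.5 = 0 → M_O = 23650 N·m.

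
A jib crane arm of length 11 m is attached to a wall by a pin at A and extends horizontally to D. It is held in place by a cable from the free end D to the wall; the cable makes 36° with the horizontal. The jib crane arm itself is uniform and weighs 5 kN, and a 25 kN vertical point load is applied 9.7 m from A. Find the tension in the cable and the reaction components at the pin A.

ΣM about A: T·sin36°·11 − 5·5.5 − 25·9.7 = 0 → T = 270/(11·0.587785) = 41.7592 ≈ 41.76 kN.
ΣF_x = 0: A_x − T·cos36° = 0 → A_x = 41.7592 × 0.809017 = 33.78 kN.
ΣF_y = 0: A_y + T·sin36° − 5 − 25 = 0 → A_y = 30 − 41.7592 × 0.587785 = 5.455 kN.

T = 41.76 kN, A_x = 33.78 kN, A_y = 5.455 kN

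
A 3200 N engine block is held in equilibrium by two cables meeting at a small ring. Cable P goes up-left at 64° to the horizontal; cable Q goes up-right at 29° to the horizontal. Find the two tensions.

T_P = 2803 N, T_Q = 1405 N

ΣF_x = 0: −T_P·cos64° + T_Q·cos29° = 0 → T_Q = 0.501213·T_P.
ΣF_y = 0: T_P·sin64° + T_Q·sin29° = 3200.
Substitute: T_P·(0.898794 + 0.501213·0.48481) = 3200 → T_P = 2802.62 ≈ 2803 N.
Then T_Q = 0.501213 × 2802.62 = 1405 N.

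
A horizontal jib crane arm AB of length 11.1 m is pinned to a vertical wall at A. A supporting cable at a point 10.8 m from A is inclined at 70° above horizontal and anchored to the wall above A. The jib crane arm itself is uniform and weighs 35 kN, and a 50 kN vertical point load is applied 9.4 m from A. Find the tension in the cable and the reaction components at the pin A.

T = 65.45 kN, A_x = 22.39 kN, A_y = 23.50 kN

ΣM about A: T·sin70°·10.8 − 35·5.55 − 50·9.4 = 0 → T = 664.25/(10.8·0.939693) = 65.4518 ≈ 65.45 kN.
ΣF_x = 0: A_x − T·cos70° = 0 → A_x = 65.4518 × 0.34202 = 22.39 kN.
ΣF_y = 0: A_y + T·sin70° − 35 − 50 = 0 → A_y = 85 − 65.4518 × 0.939693 = 23.50 kN.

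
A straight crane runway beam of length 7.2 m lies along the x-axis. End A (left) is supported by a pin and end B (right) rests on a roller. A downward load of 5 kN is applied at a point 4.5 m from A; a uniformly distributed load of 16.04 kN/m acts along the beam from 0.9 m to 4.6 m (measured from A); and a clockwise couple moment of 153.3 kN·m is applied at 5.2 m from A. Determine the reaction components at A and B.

Resultant of the distributed load: 16.04 × 3.7 = 59.348 kN at 2.75 m from A.
ΣM about A: B_y·7.2 − 5·4.5 − (16.04·3.7)·2.75 − 153.3 = 0 → B_y = 339.007/7.2 = 47.0843 ≈ 47.08 kN.
ΣF_y = 0: A_y + 47.0843 − 5 − 16.04·3.7 = 0 → A_y = 17.26 kN.
ΣF_x = 0: no horizontal applied forces, so A_x = 0.

A_x = 0, A_y = 17.26 kN, B_y = 47.08 kN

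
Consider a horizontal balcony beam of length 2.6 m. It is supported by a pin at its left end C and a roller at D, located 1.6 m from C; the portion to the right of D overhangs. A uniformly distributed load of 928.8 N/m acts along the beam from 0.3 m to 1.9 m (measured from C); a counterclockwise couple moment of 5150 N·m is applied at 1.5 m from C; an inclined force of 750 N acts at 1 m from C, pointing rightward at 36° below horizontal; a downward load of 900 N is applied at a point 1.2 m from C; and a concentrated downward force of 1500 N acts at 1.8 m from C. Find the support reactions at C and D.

C_x = -606.8 N, C_y = 3886 N, D_y = 441.0 N

Resultant of the distributed load: 928.8 × 1.6 = 1486.08 N at 1.1 m from C.
Moments about C: D_y·1.6 − (928.8·1.6)·1.1 + 5150 − 750·sin36°·1 − 900·1.2 − 1500·1.8 = 0 → D_y = 705.527/1.6 = 440.954 ≈ 441.0 N.
ΣF_y = 0: C_y + 440.954 − 928.8·1.6 − 750·sin36° − 900 − 1500 = 0 → C_y = 3886 N.
ΣF_x = 0: C_x + 750·cos36° = 0 → C_x = -606.8 N.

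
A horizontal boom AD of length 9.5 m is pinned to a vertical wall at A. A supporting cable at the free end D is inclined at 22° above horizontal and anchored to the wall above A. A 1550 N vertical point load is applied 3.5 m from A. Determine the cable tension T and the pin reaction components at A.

ΣM about A: T·sin22°·9.5 − 1550·3.5 = 0 → T = 5425/(9.5·0.374607) = 1524.4 ≈ 1524 N.
ΣF_x = 0: A_x − T·cos22° = 0 → A_x = 1524.4 × 0.927184 = 1413 N.
ΣF_y = 0: A_y + T·sin22° − 1550 = 0 → A_y = 1550 − 1524.4 × 0.374607 = 978.9 N.

T = 1524 N, A_x = 1413 N, A_y = 978.9 N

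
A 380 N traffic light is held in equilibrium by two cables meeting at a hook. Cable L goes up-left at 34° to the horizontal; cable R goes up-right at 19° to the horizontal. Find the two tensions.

T_L = 449.9 N, T_R = 394.5 N

ΣF_x = 0: −T_L·cos34° + T_R·cos19° = 0 → T_R = 0.876807·T_L.
ΣF_y = 0: T_L·sin34° + T_R·sin19° = 380.
Substitute: T_L·(0.559193 + 0.876807·0.325568) = 380 → T_L = 449.889 ≈ 449.9 N.
Then T_R = 0.876807 × 449.889 = 394.5 N.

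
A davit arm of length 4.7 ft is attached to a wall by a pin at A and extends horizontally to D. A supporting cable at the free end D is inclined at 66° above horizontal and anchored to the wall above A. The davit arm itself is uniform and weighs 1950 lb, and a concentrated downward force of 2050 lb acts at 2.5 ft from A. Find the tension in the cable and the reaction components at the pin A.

ΣM about A: T·sin66°·4.7 − 1950·2.35 − 2050·2.5 = 0 → T = 9707.5/(4.7·0.913545) = 2260.89 ≈ 2261 lb.
ΣF_x = 0: A_x − T·cos66° = 0 → A_x = 2260.89 × 0.406737 = 919.6 lb.
ΣF_y = 0: A_y + T·sin66° − 1950 − 2050 = 0 → A_y = 4000 − 2260.89 × 0.913545 = 1935 lb.

T = 2261 lb, A_x = 919.6 lb, A_y = 1935 lb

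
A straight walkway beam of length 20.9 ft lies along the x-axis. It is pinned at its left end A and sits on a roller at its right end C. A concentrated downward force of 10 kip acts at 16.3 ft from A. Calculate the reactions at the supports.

A_x = 0, A_y = 2.201 kip, C_y = 7.799 kip

ΣM about A: C_y·20.9 − 10·16.3 = 0 → C_y = 163/20.9 = 7.79904 ≈ 7.799 kip.
ΣF_y = 0: A_y + 7.79904 − 10 = 0 → A_y = 2.201 kip.
ΣF_x = 0: no horizontal applied forces, so A_x = 0.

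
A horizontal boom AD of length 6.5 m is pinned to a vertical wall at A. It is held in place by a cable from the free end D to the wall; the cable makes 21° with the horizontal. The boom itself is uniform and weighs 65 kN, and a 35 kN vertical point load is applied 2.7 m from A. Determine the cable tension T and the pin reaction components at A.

ΣM about A: T·sin21°·6.5 − 65·3.25 − 35·2.7 = 0 → T = 305.75/(6.5·0.358368) = 131.257 ≈ 131.3 kN.
ΣF_x = 0: A_x − T·cos21° = 0 → A_x = 131.257 × 0.93358 = 122.5 kN.
ΣF_y = 0: A_y + T·sin21° − 65 − 35 = 0 → A_y = 100 − 131.257 × 0.358368 = 52.96 kN.

T = 131.3 kN, A_x = 122.5 kN, A_y = 52.96 kN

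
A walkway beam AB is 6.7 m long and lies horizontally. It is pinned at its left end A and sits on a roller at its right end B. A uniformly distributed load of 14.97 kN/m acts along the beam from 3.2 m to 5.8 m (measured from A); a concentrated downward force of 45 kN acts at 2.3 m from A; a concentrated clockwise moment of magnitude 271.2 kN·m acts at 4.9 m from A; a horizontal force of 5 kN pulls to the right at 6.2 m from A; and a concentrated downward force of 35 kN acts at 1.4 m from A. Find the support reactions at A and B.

A_x = -5.000 kN, A_y = 29.54 kN, B_y = 89.38 kN

Resultant of the distributed load: 14.97 × 2.6 = 38.922 kN at 4.5 m from A.
Moments about A: B_y·6.7 − (14.97·2.6)·4.5 − 45·2.3 − 271.2 − 35·1.4 = 0 → B_y = 598.849/6.7 = 89.3804 ≈ 89.38 kN.
ΣF_y = 0: A_y + 89.3804 − 14.97·2.6 − 45 − 35 = 0 → A_y = 29.54 kN.
ΣF_x = 0: A_x + 5 = 0 → A_x = -5.000 kN.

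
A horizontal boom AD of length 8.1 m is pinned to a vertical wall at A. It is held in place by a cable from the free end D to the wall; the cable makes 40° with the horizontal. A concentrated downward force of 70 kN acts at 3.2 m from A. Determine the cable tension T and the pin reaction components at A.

ΣM about A: T·sin40°·8.1 − 70·3.2 = 0 → T = 224/(8.1·0.642788) = 43.0225 ≈ 43.02 kN.
ΣF_x = 0: A_x − T·cos40° = 0 → A_x = 43.0225 × 0.766044 = 32.96 kN.
ΣF_y = 0: A_y + T·sin40° − 70 = 0 → A_y = 70 − 43.0225 × 0.642788 = 42.35 kN.

T = 43.02 kN, A_x = 32.96 kN, A_y = 42.35 kN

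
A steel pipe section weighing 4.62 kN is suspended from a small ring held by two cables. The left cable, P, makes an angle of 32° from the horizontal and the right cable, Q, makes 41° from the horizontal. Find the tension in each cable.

T_P = 3.646 kN, T_Q = 4.097 kN

ΣF_x = 0: −T_P·cos32° + T_Q·cos41° = 0 → T_Q = 1.12367·T_P.
ΣF_y = 0: T_P·sin32° + T_Q·sin41° = 4.62.
Substitute: T_P·(0.529919 + 1.12367·0.656059) = 4.62 → T_P = 3.64608 ≈ 3.646 kN.
Then T_Q = 1.12367 × 3.64608 = 4.097 kN.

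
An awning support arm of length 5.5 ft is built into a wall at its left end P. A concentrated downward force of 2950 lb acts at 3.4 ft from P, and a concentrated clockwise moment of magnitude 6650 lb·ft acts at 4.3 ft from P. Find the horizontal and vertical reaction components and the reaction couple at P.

P_x = 0, P_y = 2950 lb, M_P = 16680 lb·ft

ΣF_x = 0: P_x = 0.
ΣF_y = 0: P_y − 2950 = 0 → P_y = 2950 lb.
ΣM about P: M_P − 2950·3.4 − 6650 = 0 → M_P = 16680 lb·ft.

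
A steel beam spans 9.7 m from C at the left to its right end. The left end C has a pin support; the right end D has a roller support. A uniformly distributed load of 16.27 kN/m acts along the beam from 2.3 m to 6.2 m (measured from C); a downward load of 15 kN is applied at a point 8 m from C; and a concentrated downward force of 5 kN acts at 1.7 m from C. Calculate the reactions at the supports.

C_x = 0, C_y = 42.40 kN, D_y = 41.05 kN

Resultant of the distributed load: 16.27 × 3.9 = 63.453 kN at 4.25 m from C.
Moments about C: D_y·9.7 − (16.27·3.9)·4.25 − 15·8 − 5·1.7 = 0 → D_y = 398.17525/9.7 = 41.049 ≈ 41.05 kN.
ΣF_y = 0: C_y + 41.049 − 16.27·3.9 − 15 − 5 = 0 → C_y = 42.40 kN.
ΣF_x = 0: no horizontal applied forces, so C_x = 0.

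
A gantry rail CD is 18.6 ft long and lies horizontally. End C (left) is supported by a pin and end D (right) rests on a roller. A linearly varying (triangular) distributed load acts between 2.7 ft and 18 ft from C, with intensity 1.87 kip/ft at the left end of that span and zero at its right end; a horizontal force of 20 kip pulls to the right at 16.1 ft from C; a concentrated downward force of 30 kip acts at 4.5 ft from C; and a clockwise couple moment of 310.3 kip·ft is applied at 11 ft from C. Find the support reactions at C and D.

Resultant of the triangular load: ½ × 1.87 × 15.3 = 14.3055 kip, acting at 7.8 ft from C (one-third of the span from the peak).
ΣM about C: D_y·18.6 − (½·1.87·15.3)·7.8 − 30·4.5 − 310.3 = 0 → D_y = 556.8829/18.6 = 29.9399 ≈ 29.94 kip.
ΣF_y = 0: C_y + 29.9399 − ½·1.87·15.3 − 30 = 0 → C_y = 14.37 kip.
ΣF_x = 0: C_x + 20 = 0 → C_x = -20.00 kip.

C_x = -20.00 kip, C_y = 14.37 kip, D_y = 29.94 kip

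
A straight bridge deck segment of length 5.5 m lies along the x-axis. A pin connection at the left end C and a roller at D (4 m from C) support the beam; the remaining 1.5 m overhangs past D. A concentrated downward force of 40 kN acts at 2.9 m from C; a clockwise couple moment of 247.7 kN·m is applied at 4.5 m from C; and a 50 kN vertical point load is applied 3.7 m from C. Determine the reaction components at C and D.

C_x = 0, C_y = -47.18 kN, D_y = 137.2 kN

ΣM about C: D_y·4 − 40·2.9 − 247.7 − 50·3.7 = 0 → D_y = 548.7/4 = 137.175 ≈ 137.2 kN.
ΣF_y = 0: C_y + 137.175 − 40 − 50 = 0 → C_y = -47.18 kN.
ΣF_x = 0: no horizontal applied forces, so C_x = 0.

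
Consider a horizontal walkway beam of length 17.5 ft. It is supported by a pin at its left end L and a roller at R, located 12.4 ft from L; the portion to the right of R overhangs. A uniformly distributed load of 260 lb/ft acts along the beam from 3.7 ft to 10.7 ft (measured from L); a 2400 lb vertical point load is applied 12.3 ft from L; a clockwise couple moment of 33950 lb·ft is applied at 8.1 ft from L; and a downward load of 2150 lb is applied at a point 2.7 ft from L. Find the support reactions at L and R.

Resultant of the distributed load: 260 × 7 = 1820 lb at 7.2 ft from L.
Moments about L: R_y·12.4 − (260·7)·7.2 − 2400·12.3 − 33950 − 2150·2.7 = 0 → R_y = 82379/12.4 = 6643.47 ≈ 6643 lb.
ΣF_y = 0: L_y + 6643.47 − 260·7 − 2400 − 2150 = 0 → L_y = -273.5 lb.
ΣF_x = 0: no horizontal applied forces, so L_x = 0.

L_x = 0, L_y = -273.5 lb, R_y = 6643 lb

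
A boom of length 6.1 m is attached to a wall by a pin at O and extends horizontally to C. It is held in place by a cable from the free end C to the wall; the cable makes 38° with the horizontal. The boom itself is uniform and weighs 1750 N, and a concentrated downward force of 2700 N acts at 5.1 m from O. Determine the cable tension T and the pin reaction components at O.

T = 5088 N, O_x = 4009 N, O_y = 1318 N

ΣM about O: T·sin38°·6.1 − 1750·3.05 − 2700·5.1 = 0 → T = 19107.5/(6.1·0.615661) = 5087.83 ≈ 5088 N.
ΣF_x = 0: O_x − T·cos38° = 0 → O_x = 5087.83 × 0.788011 = 4009 N.
ΣF_y = 0: O_y + T·sin38° − 1750 − 2700 = 0 → O_y = 4450 − 5087.83 × 0.615661 = 1318 N.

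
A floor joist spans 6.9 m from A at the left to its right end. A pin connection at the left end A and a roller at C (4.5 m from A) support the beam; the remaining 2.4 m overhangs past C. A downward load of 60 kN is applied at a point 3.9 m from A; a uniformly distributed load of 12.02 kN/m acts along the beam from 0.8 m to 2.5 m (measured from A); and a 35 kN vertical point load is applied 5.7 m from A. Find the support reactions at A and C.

Resultant of the distributed load: 12.02 × 1.7 = 20.434 kN at 1.65 m from A.
Taking moments about A: C_y·4.5 − 60·3.9 − (12.02·1.7)·1.65 − 35·5.7 = 0 → C_y = 467.2161/4.5 = 103.826 ≈ 103.8 kN.
ΣF_y = 0: A_y + 103.826 − 60 − 12.02·1.7 − 35 = 0 → A_y = 11.61 kN.
ΣF_x = 0: no horizontal applied forces, so A_x = 0.

A_x = 0, A_y = 11.61 kN, C_y = 103.8 kN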